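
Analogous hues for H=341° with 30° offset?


Base hue: 341°
Left analog: (341 - 30) mod 360 = 311°
Right analog: (341 + 30) mod 360 = 11°
Analogous hues = 311° and 11°


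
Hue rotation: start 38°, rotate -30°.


New hue = (H + rotation) mod 360
New hue = (38 -30) mod 360
= 8 mod 360
= 8°


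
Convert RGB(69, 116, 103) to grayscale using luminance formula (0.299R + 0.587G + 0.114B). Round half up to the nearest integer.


Gray = 0.299×R + 0.587×G + 0.114×B
Gray = 0.299×69 + 0.587×116 + 0.114×103
Gray = 20.631 + 68.092 + 11.742
Gray = 100.465 → round half up → 100
Gray = 100


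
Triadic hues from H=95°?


Triadic: equally spaced at 120° intervals
H1 = 95°
H2 = (95 + 120) mod 360 = 215°
H3 = (95 + 240) mod 360 = 335°
Triadic = 95°, 215°, 335°


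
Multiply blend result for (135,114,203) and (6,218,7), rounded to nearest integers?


Multiply: C = A×B/255, rounded to nearest integer
R: 135×6/255 = 810/255 ≈ 3.176 → 3
G: 114×218/255 = 24852/255 ≈ 97.459 → 97
B: 203×7/255 = 1421/255 ≈ 5.573 → 6
= RGB(3, 97, 6)


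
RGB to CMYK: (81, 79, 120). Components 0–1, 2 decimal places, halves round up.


R'=81/255≈0.3176, G'=79/255≈0.3098, B'=120/255≈0.4706
K = 1 - max(R',G',B') = 1 - 120/255 = 135/255 = 0.52941… → 0.53
(1-R'-K)/(1-K) simplifies to (max-R)/max with max = 120:
C = (120-81)/120 = 39/120 = 0.325 → 0.33
M = (120-79)/120 = 41/120 = 0.34166… → 0.34
Y = (120-120)/120 = 0/120 = 0 → 0.00
= CMYK(0.33, 0.34, 0.00, 0.53)


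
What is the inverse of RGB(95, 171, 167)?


Invert: (255-R, 255-G, 255-B)
R: 255-95 = 160
G: 255-171 = 84
B: 255-167 = 88
= RGB(160, 84, 88)


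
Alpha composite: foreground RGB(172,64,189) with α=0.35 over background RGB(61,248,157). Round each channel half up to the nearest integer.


C = α×F + (1-α)×B, with 1-α = 0.65
R: 0.35×172 + 0.65×61 = 60.20 + 39.65 = 99.85 → 100
G: 0.35×64 + 0.65×248 = 22.40 + 161.20 = 183.60 → 184
B: 0.35×189 + 0.65×157 = 66.15 + 102.05 = 168.20 → 168
= RGB(100, 184, 168)


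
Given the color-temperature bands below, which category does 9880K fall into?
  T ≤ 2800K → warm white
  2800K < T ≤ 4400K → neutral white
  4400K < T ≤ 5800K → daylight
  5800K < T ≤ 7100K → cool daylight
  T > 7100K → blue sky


Temperature: 9880K
9880K > 7100K → blue sky
Classification: blue sky


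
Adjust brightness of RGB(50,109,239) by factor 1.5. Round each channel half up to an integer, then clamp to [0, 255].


Multiply each channel by 1.5, round half up, clamp to [0, 255]
R: 50×1.5 = 75
G: 109×1.5 = 163.5 → round → 164
B: 239×1.5 = 358.5 → round → 359 → clamp → 255
= RGB(75, 164, 255)


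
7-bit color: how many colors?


Colors = 2^bits = 2^7
= 128 colors


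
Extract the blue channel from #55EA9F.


Color: #55EA9F
R = 55 = 85
G = EA = 234
B = 9F = 159
Blue = 159


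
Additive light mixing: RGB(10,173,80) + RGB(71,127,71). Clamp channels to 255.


Additive: each channel = min(255, C₁+C₂)
R: 10+71 = 81 → 81
G: 173+127 = 300 → 255
B: 80+71 = 151 → 151
= RGB(81, 255, 151)


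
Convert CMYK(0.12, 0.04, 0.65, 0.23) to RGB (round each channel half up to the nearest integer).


R = 255 × (1-C) × (1-K) = 255 × 0.88 × 0.77 = 172.788 → 173
G = 255 × (1-M) × (1-K) = 255 × 0.96 × 0.77 = 188.496 → 188
B = 255 × (1-Y) × (1-K) = 255 × 0.35 × 0.77 = 68.7225 → 69
= RGB(173, 188, 69)


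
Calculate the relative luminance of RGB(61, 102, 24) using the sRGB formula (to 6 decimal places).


Linearize each channel (sRGB transfer function): c = v/255; c_lin = c/12.92 if c ≤ 0.04045, else ((c+0.055)/1.055)^2.4
  R: 61/255 ≈ 0.239216 > 0.04045 → ((0.239216+0.055)/1.055)^2.4 ≈ 0.046665
  G: 102/255 ≈ 0.400000 > 0.04045 → ((0.400000+0.055)/1.055)^2.4 ≈ 0.132868
  B: 24/255 ≈ 0.094118 > 0.04045 → ((0.094118+0.055)/1.055)^2.4 ≈ 0.009134
R_lin = 0.046665, G_lin = 0.132868, B_lin = 0.009134
L = 0.2126×R + 0.7152×G + 0.0722×B
L = 0.2126×0.046665 + 0.7152×0.132868 + 0.0722×0.009134
L ≈ 0.105608


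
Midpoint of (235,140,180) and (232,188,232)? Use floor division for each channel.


Midpoint: each channel = ⌊(C₁+C₂)/2⌋
R: ⌊(235+232)/2⌋ = 233
G: ⌊(140+188)/2⌋ = 164
B: ⌊(180+232)/2⌋ = 206
= RGB(233, 164, 206)


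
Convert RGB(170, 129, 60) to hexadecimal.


R = 170 → AA (hex)
G = 129 → 81 (hex)
B = 60 → 3C (hex)
Hex = #AA813C


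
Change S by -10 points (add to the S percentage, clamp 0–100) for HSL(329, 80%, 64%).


Original S = 80%
Adjustment = -10 percentage points
New S = 80 + (-10) = 70
Clamp to [0, 100] → 70
= HSL(329°, 70%, 64%)


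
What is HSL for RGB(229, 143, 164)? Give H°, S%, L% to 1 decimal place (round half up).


Normalize: R'=229/255≈0.8980, G'=143/255≈0.5608, B'=164/255≈0.6431
Max=229/255, Min=143/255, Δ=Max-Min=86/255
L = (Max+Min)/2 = (229+143)/510 = 372/510 = 0.72941… → L = 72.9%
L > 0.5 → S = Δ/(2-Max-Min) = 86/(510-229-143) = 86/138 = 0.62318… → S = 62.3%
(the 1/255 factors cancel in S and H, so raw channel differences can be used)
Max is R' → H = 60 × (((G-B)/Δ) mod 6) = 60 × (((143-164)/86) mod 6)
  (-21)/86 = -0.2441…; negative, so add 6 → 5.7558…
  H = 60 × 5.7558… = 345.348…° → H = 345.3°
= HSL(345.3°, 62.3%, 72.9%)


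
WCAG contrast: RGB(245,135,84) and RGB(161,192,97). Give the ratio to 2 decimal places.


Linearize each sRGB channel c=v/255: c/12.92 if c ≤ 0.04045 else ((c+0.055)/1.055)^2.4
L = 0.2126×R_lin + 0.7152×G_lin + 0.0722×B_lin
Color 1 (245,135,84):
  R=245: 245/255≈0.9608 > 0.04045 → ((0.9608+0.055)/1.055)^2.4 ≈ 0.91310
  G=135: 135/255≈0.5294 > 0.04045 → ((0.5294+0.055)/1.055)^2.4 ≈ 0.24228
  B=84: 84/255≈0.3294 > 0.04045 → ((0.3294+0.055)/1.055)^2.4 ≈ 0.08866
  L1 = 0.2126×0.91310 + 0.7152×0.24228 + 0.0722×0.08866 ≈ 0.37381
Color 2 (161,192,97):
  R=161: 161/255≈0.6314 > 0.04045 → ((0.6314+0.055)/1.055)^2.4 ≈ 0.35640
  G=192: 192/255≈0.7529 > 0.04045 → ((0.7529+0.055)/1.055)^2.4 ≈ 0.52712
  B=97: 97/255≈0.3804 > 0.04045 → ((0.3804+0.055)/1.055)^2.4 ≈ 0.11954
  L2 = 0.2126×0.35640 + 0.7152×0.52712 + 0.0722×0.11954 ≈ 0.46139
Lighter = 0.46139, Darker = 0.37381
Ratio = (L_lighter + 0.05) / (L_darker + 0.05)
Ratio = (0.46139 + 0.05) / (0.37381 + 0.05) = 0.51139 / 0.42381 ≈ 1.2067
Ratio ≈ 1.21:1


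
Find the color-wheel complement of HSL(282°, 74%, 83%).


Complement = opposite side of color wheel = hue + 180°
H' = (282 + 180) mod 360 = 102°
S and L unchanged.
= HSL(102°, 74%, 83%)


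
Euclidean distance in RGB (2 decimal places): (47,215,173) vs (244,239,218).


d = √[(R₁-R₂)² + (G₁-G₂)² + (B₁-B₂)²]
d = √[(47-244)² + (215-239)² + (173-218)²]
d = √[38809 + 576 + 2025]
d = √41410
d ≈ 203.49


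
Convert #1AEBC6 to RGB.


1A → 26 (R)
EB → 235 (G)
C6 → 198 (B)
= RGB(26, 235, 198)


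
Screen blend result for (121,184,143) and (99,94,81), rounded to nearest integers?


Screen: C = 255 - (255-A)×(255-B)/255, rounded to nearest integer
R: 255 - (255-121)×(255-99)/255 = 255 - 20904/255 ≈ 255 - 81.976 = 173.024 → 173
G: 255 - (255-184)×(255-94)/255 = 255 - 11431/255 ≈ 255 - 44.827 = 210.173 → 210
B: 255 - (255-143)×(255-81)/255 = 255 - 19488/255 ≈ 255 - 76.424 = 178.576 → 179
= RGB(173, 210, 179)


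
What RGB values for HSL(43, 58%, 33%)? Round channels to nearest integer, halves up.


H=43°, S=0.58, L=0.33
C = (1-|2L-1|)×S = (1-|-0.34|)×0.58 = 0.3828
H' = H/60 = 43/60 ≈ 0.7167; X = C×(1-|H' mod 2 - 1|) = 0.27434
m = L - C/2 = 0.33 - 0.1914 = 0.1386
Sector ⌊H'⌋ = 0 → (R',G',B') = (0.3828, 0.27434, 0.0)
RGB = ((R'+m)×255, (G'+m)×255, (B'+m)×255) = (132.957, 105.2997, 35.343)
Round half up → RGB(133, 105, 35)


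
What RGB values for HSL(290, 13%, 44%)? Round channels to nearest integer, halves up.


H=290°, S=0.13, L=0.44
C = (1-|2L-1|)×S = (1-|-0.12|)×0.13 = 0.1144
H' = H/60 = 290/60 ≈ 4.8333; X = C×(1-|H' mod 2 - 1|) ≈ 0.0953
m = L - C/2 = 0.44 - 0.0572 = 0.3828
Sector ⌊H'⌋ = 4 → (R',G',B') = (≈0.0953, 0.0, 0.1144)
RGB = ((R'+m)×255, (G'+m)×255, (B'+m)×255) = (121.924, 97.614, 126.786)
Round half up → RGB(122, 98, 127)


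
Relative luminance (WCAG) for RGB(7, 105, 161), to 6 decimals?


Linearize each channel (sRGB transfer function): c = v/255; c_lin = c/12.92 if c ≤ 0.04045, else ((c+0.055)/1.055)^2.4
  R: 7/255 ≈ 0.027451 ≤ 0.04045 → 0.027451/12.92 ≈ 0.002125
  G: 105/255 ≈ 0.411765 > 0.04045 → ((0.411765+0.055)/1.055)^2.4 ≈ 0.141263
  B: 161/255 ≈ 0.631373 > 0.04045 → ((0.631373+0.055)/1.055)^2.4 ≈ 0.356400
R_lin = 0.002125, G_lin = 0.141263, B_lin = 0.356400
L = 0.2126×R + 0.7152×G + 0.0722×B
L = 0.2126×0.002125 + 0.7152×0.141263 + 0.0722×0.356400
L ≈ 0.127215


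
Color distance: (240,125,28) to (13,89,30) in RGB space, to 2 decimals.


d = √[(R₁-R₂)² + (G₁-G₂)² + (B₁-B₂)²]
d = √[(240-13)² + (125-89)² + (28-30)²]
d = √[51529 + 1296 + 4]
d = √52829
d ≈ 229.85


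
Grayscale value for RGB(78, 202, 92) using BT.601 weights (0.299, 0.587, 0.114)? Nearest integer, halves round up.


Gray = 0.299×R + 0.587×G + 0.114×B
Gray = 0.299×78 + 0.587×202 + 0.114×92
Gray = 23.322 + 118.574 + 10.488
Gray = 152.384 → round half up → 152
Gray = 152


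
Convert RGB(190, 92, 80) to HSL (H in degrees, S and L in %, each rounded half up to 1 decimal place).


Normalize: R'=190/255≈0.7451, G'=92/255≈0.3608, B'=80/255≈0.3137
Max=190/255, Min=80/255, Δ=Max-Min=110/255
L = (Max+Min)/2 = (190+80)/510 = 270/510 = 0.52941… → L = 52.9%
L > 0.5 → S = Δ/(2-Max-Min) = 110/(510-190-80) = 110/240 = 0.45833… → S = 45.8%
(the 1/255 factors cancel in S and H, so raw channel differences can be used)
Max is R' → H = 60 × (((G-B)/Δ) mod 6) = 60 × (((92-80)/110) mod 6)
  12/110 = 0.1090…
  H = 60 × 0.1090… = 6.545…° → H = 6.5°
= HSL(6.5°, 45.8%, 52.9%)


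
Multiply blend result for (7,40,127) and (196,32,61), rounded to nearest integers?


Multiply: C = A×B/255, rounded to nearest integer
R: 7×196/255 = 1372/255 ≈ 5.380 → 5
G: 40×32/255 = 1280/255 ≈ 5.020 → 5
B: 127×61/255 = 7747/255 ≈ 30.380 → 30
= RGB(5, 5, 30)


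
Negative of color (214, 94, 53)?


Invert: (255-R, 255-G, 255-B)
R: 255-214 = 41
G: 255-94 = 161
B: 255-53 = 202
= RGB(41, 161, 202)


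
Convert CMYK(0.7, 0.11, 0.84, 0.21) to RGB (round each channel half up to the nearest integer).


R = 255 × (1-C) × (1-K) = 255 × 0.30 × 0.79 = 60.435 → 60
G = 255 × (1-M) × (1-K) = 255 × 0.89 × 0.79 = 179.2905 → 179
B = 255 × (1-Y) × (1-K) = 255 × 0.16 × 0.79 = 32.232 → 32
= RGB(60, 179, 32)


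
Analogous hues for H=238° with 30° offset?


Base hue: 238°
Left analog: (238 - 30) mod 360 = 208°
Right analog: (238 + 30) mod 360 = 268°
Analogous hues = 208° and 268°


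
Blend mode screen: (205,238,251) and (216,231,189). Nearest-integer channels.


Screen: C = 255 - (255-A)×(255-B)/255, rounded to nearest integer
R: 255 - (255-205)×(255-216)/255 = 255 - 1950/255 ≈ 255 - 7.647 = 247.353 → 247
G: 255 - (255-238)×(255-231)/255 = 255 - 408/255 ≈ 255 - 1.600 = 253.400 → 253
B: 255 - (255-251)×(255-189)/255 = 255 - 264/255 ≈ 255 - 1.035 = 253.965 → 254
= RGB(247, 253, 254)


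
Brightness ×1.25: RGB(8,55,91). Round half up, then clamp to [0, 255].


Multiply each channel by 1.25, round half up, clamp to [0, 255]
R: 8×1.25 = 10
G: 55×1.25 = 68.75 → round → 69
B: 91×1.25 = 113.75 → round → 114
= RGB(10, 69, 114)


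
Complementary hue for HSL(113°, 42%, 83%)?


Complement = opposite side of color wheel = hue + 180°
H' = (113 + 180) mod 360 = 293°
S and L unchanged.
= HSL(293°, 42%, 83%)


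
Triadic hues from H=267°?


Triadic: equally spaced at 120° intervals
H1 = 267°
H2 = (267 + 120) mod 360 = 27°
H3 = (267 + 240) mod 360 = 147°
Triadic = 267°, 27°, 147°


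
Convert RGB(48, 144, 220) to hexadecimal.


R = 48 → 30 (hex)
G = 144 → 90 (hex)
B = 220 → DC (hex)
Hex = #3090DC


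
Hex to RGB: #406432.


40 → 64 (R)
64 → 100 (G)
32 → 50 (B)
= RGB(64, 100, 50)


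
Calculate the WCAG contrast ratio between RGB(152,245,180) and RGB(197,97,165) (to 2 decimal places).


Linearize each sRGB channel c=v/255: c/12.92 if c ≤ 0.04045 else ((c+0.055)/1.055)^2.4
L = 0.2126×R_lin + 0.7152×G_lin + 0.0722×B_lin
Color 1 (152,245,180):
  R=152: 152/255≈0.5961 > 0.04045 → ((0.5961+0.055)/1.055)^2.4 ≈ 0.31399
  G=245: 245/255≈0.9608 > 0.04045 → ((0.9608+0.055)/1.055)^2.4 ≈ 0.91310
  B=180: 180/255≈0.7059 > 0.04045 → ((0.7059+0.055)/1.055)^2.4 ≈ 0.45641
  L1 = 0.2126×0.31399 + 0.7152×0.91310 + 0.0722×0.45641 ≈ 0.75276
Color 2 (197,97,165):
  R=197: 197/255≈0.7725 > 0.04045 → ((0.7725+0.055)/1.055)^2.4 ≈ 0.55834
  G=97: 97/255≈0.3804 > 0.04045 → ((0.3804+0.055)/1.055)^2.4 ≈ 0.11954
  B=165: 165/255≈0.6471 > 0.04045 → ((0.6471+0.055)/1.055)^2.4 ≈ 0.37626
  L2 = 0.2126×0.55834 + 0.7152×0.11954 + 0.0722×0.37626 ≈ 0.23136
Lighter = 0.75276, Darker = 0.23136
Ratio = (L_lighter + 0.05) / (L_darker + 0.05)
Ratio = (0.75276 + 0.05) / (0.23136 + 0.05) = 0.80276 / 0.28136 ≈ 2.8531
Ratio ≈ 2.85:1


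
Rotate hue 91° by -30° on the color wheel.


New hue = (H + rotation) mod 360
New hue = (91 -30) mod 360
= 61 mod 360
= 61°


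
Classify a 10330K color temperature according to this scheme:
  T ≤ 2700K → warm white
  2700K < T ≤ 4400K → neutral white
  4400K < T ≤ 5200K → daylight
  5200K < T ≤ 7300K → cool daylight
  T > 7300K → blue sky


Temperature: 10330K
10330K > 7300K → blue sky
Classification: blue sky


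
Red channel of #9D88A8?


Color: #9D88A8
R = 9D = 157
G = 88 = 136
B = A8 = 168
Red = 157


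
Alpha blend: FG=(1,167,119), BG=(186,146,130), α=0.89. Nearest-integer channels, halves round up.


C = α×F + (1-α)×B, with 1-α = 0.11
R: 0.89×1 + 0.11×186 = 0.89 + 20.46 = 21.35 → 21
G: 0.89×167 + 0.11×146 = 148.63 + 16.06 = 164.69 → 165
B: 0.89×119 + 0.11×130 = 105.91 + 14.30 = 120.21 → 120
= RGB(21, 165, 120)


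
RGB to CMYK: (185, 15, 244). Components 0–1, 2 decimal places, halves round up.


R'=185/255≈0.7255, G'=15/255≈0.0588, B'=244/255≈0.9569
K = 1 - max(R',G',B') = 1 - 244/255 = 11/255 = 0.04313… → 0.04
(1-R'-K)/(1-K) simplifies to (max-R)/max with max = 244:
C = (244-185)/244 = 59/244 = 0.24180… → 0.24
M = (244-15)/244 = 229/244 = 0.93852… → 0.94
Y = (244-244)/244 = 0/244 = 0 → 0.00
= CMYK(0.24, 0.94, 0.00, 0.04)


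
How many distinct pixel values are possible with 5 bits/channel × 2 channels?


Total bits = 5 bits/channel × 2 channels = 10 bits
Distinct pixel values = 2^10
= 1,024 pixel values


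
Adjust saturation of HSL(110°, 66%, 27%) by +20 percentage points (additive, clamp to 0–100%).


Original S = 66%
Adjustment = +20 percentage points
New S = 66 + (20) = 86
Clamp to [0, 100] → 86
= HSL(110°, 86%, 27%)


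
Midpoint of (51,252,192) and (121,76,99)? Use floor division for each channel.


Midpoint: each channel = ⌊(C₁+C₂)/2⌋
R: ⌊(51+121)/2⌋ = 86
G: ⌊(252+76)/2⌋ = 164
B: ⌊(192+99)/2⌋ = 145
= RGB(86, 164, 145)


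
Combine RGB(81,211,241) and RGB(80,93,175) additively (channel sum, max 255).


Additive: each channel = min(255, C₁+C₂)
R: 81+80 = 161 → 161
G: 211+93 = 304 → 255
B: 241+175 = 416 → 255
= RGB(161, 255, 255)


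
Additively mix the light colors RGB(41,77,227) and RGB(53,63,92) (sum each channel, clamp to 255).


Additive: each channel = min(255, C₁+C₂)
R: 41+53 = 94 → 94
G: 77+63 = 140 → 140
B: 227+92 = 319 → 255
= RGB(94, 140, 255)


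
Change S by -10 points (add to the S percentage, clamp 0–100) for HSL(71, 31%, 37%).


Original S = 31%
Adjustment = -10 percentage points
New S = 31 + (-10) = 21
Clamp to [0, 100] → 21
= HSL(71°, 21%, 37%)


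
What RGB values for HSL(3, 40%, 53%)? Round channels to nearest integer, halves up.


H=3°, S=0.40, L=0.53
C = (1-|2L-1|)×S = (1-|0.06|)×0.40 = 0.376
H' = H/60 = 3/60 ≈ 0.0500; X = C×(1-|H' mod 2 - 1|) = 0.0188
m = L - C/2 = 0.53 - 0.188 = 0.342
Sector ⌊H'⌋ = 0 → (R',G',B') = (0.376, 0.0188, 0.0)
RGB = ((R'+m)×255, (G'+m)×255, (B'+m)×255) = (183.09, 92.004, 87.21)
Round half up → RGB(183, 92, 87)


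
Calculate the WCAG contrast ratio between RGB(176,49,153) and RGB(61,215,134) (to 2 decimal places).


Linearize each sRGB channel c=v/255: c/12.92 if c ≤ 0.04045 else ((c+0.055)/1.055)^2.4
L = 0.2126×R_lin + 0.7152×G_lin + 0.0722×B_lin
Color 1 (176,49,153):
  R=176: 176/255≈0.6902 > 0.04045 → ((0.6902+0.055)/1.055)^2.4 ≈ 0.43415
  G=49: 49/255≈0.1922 > 0.04045 → ((0.1922+0.055)/1.055)^2.4 ≈ 0.03071
  B=153: 153/255≈0.6000 > 0.04045 → ((0.6000+0.055)/1.055)^2.4 ≈ 0.31855
  L1 = 0.2126×0.43415 + 0.7152×0.03071 + 0.0722×0.31855 ≈ 0.13727
Color 2 (61,215,134):
  R=61: 61/255≈0.2392 > 0.04045 → ((0.2392+0.055)/1.055)^2.4 ≈ 0.04667
  G=215: 215/255≈0.8431 > 0.04045 → ((0.8431+0.055)/1.055)^2.4 ≈ 0.67954
  B=134: 134/255≈0.5255 > 0.04045 → ((0.5255+0.055)/1.055)^2.4 ≈ 0.23840
  L2 = 0.2126×0.04667 + 0.7152×0.67954 + 0.0722×0.23840 ≈ 0.51314
Lighter = 0.51314, Darker = 0.13727
Ratio = (L_lighter + 0.05) / (L_darker + 0.05)
Ratio = (0.51314 + 0.05) / (0.13727 + 0.05) = 0.56314 / 0.18727 ≈ 3.0072
Ratio ≈ 3.01:1


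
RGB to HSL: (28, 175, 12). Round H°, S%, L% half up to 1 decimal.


Normalize: R'=28/255≈0.1098, G'=175/255≈0.6863, B'=12/255≈0.0471
Max=175/255, Min=12/255, Δ=Max-Min=163/255
L = (Max+Min)/2 = (175+12)/510 = 187/510 = 0.36666… → L = 36.7%
L ≤ 0.5 → S = Δ/(Max+Min) = 163/(175+12) = 163/187 = 0.87165… → S = 87.2%
(the 1/255 factors cancel in S and H, so raw channel differences can be used)
Max is G' → H = 60 × ((B-R)/Δ + 2) = 60 × ((12-28)/163 + 2)
  -16/163 + 2 = -0.0981… + 2 = 1.9018…
  H = 60 × 1.9018… = 114.110…° → H = 114.1°
= HSL(114.1°, 87.2%, 36.7%)


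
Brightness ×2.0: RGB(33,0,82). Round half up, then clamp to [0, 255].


Multiply each channel by 2.0, round half up, clamp to [0, 255]
R: 33×2.0 = 66
G: 0×2.0 = 0
B: 82×2.0 = 164
= RGB(66, 0, 164)


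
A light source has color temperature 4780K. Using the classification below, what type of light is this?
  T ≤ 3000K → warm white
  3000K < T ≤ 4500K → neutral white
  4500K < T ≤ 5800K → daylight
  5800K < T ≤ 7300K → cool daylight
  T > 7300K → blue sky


Temperature: 4780K
4500K < 4780K ≤ 5800K → daylight
Classification: daylight


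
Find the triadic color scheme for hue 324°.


Triadic: equally spaced at 120° intervals
H1 = 324°
H2 = (324 + 120) mod 360 = 84°
H3 = (324 + 240) mod 360 = 204°
Triadic = 324°, 84°, 204°


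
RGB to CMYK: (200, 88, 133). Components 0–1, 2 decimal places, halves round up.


R'=200/255≈0.7843, G'=88/255≈0.3451, B'=133/255≈0.5216
K = 1 - max(R',G',B') = 1 - 200/255 = 55/255 = 0.21568… → 0.22
(1-R'-K)/(1-K) simplifies to (max-R)/max with max = 200:
C = (200-200)/200 = 0/200 = 0 → 0.00
M = (200-88)/200 = 112/200 = 0.56 → 0.56
Y = (200-133)/200 = 67/200 = 0.335 → 0.34
= CMYK(0.00, 0.56, 0.34, 0.22)


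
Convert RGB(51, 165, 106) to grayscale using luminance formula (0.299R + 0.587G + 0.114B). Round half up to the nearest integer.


Gray = 0.299×R + 0.587×G + 0.114×B
Gray = 0.299×51 + 0.587×165 + 0.114×106
Gray = 15.249 + 96.855 + 12.084
Gray = 124.188 → round half up → 124
Gray = 124


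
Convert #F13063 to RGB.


F1 → 241 (R)
30 → 48 (G)
63 → 99 (B)
= RGB(241, 48, 99)


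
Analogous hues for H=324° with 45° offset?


Base hue: 324°
Left analog: (324 - 45) mod 360 = 279°
Right analog: (324 + 45) mod 360 = 9°
Analogous hues = 279° and 9°


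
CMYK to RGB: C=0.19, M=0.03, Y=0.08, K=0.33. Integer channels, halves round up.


R = 255 × (1-C) × (1-K) = 255 × 0.81 × 0.67 = 138.3885 → 138
G = 255 × (1-M) × (1-K) = 255 × 0.97 × 0.67 = 165.7245 → 166
B = 255 × (1-Y) × (1-K) = 255 × 0.92 × 0.67 = 157.182 → 157
= RGB(138, 166, 157)


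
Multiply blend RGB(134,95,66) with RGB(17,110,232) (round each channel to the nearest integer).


Multiply: C = A×B/255, rounded to nearest integer
R: 134×17/255 = 2278/255 ≈ 8.933 → 9
G: 95×110/255 = 10450/255 ≈ 40.980 → 41
B: 66×232/255 = 15312/255 ≈ 60.047 → 60
= RGB(9, 41, 60)


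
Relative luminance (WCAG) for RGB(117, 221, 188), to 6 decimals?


Linearize each channel (sRGB transfer function): c = v/255; c_lin = c/12.92 if c ≤ 0.04045, else ((c+0.055)/1.055)^2.4
  R: 117/255 ≈ 0.458824 > 0.04045 → ((0.458824+0.055)/1.055)^2.4 ≈ 0.177888
  G: 221/255 ≈ 0.866667 > 0.04045 → ((0.866667+0.055)/1.055)^2.4 ≈ 0.723055
  B: 188/255 ≈ 0.737255 > 0.04045 → ((0.737255+0.055)/1.055)^2.4 ≈ 0.502886
R_lin = 0.177888, G_lin = 0.723055, B_lin = 0.502886
L = 0.2126×R + 0.7152×G + 0.0722×B
L = 0.2126×0.177888 + 0.7152×0.723055 + 0.0722×0.502886
L ≈ 0.591257


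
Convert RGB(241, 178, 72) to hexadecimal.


R = 241 → F1 (hex)
G = 178 → B2 (hex)
B = 72 → 48 (hex)
Hex = #F1B248


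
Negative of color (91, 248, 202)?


Invert: (255-R, 255-G, 255-B)
R: 255-91 = 164
G: 255-248 = 7
B: 255-202 = 53
= RGB(164, 7, 53)


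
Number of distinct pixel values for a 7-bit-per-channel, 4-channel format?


Total bits = 7 bits/channel × 4 channels = 28 bits
Distinct pixel values = 2^28
= 268,435,456 pixel values


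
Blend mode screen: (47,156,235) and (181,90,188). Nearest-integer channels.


Screen: C = 255 - (255-A)×(255-B)/255, rounded to nearest integer
R: 255 - (255-47)×(255-181)/255 = 255 - 15392/255 ≈ 255 - 60.361 = 194.639 → 195
G: 255 - (255-156)×(255-90)/255 = 255 - 16335/255 ≈ 255 - 64.059 = 190.941 → 191
B: 255 - (255-235)×(255-188)/255 = 255 - 1340/255 ≈ 255 - 5.255 = 249.745 → 250
= RGB(195, 191, 250)


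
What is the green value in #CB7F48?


Color: #CB7F48
R = CB = 203
G = 7F = 127
B = 48 = 72
Green = 127


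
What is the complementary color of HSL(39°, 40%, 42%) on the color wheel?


Complement = opposite side of color wheel = hue + 180°
H' = (39 + 180) mod 360 = 219°
S and L unchanged.
= HSL(219°, 40%, 42%)


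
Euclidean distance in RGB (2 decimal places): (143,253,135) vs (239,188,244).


d = √[(R₁-R₂)² + (G₁-G₂)² + (B₁-B₂)²]
d = √[(143-239)² + (253-188)² + (135-244)²]
d = √[9216 + 4225 + 11881]
d = √25322
d ≈ 159.13


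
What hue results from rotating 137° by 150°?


New hue = (H + rotation) mod 360
New hue = (137 + 150) mod 360
= 287 mod 360
= 287°


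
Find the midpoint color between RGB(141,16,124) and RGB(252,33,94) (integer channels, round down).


Midpoint: each channel = ⌊(C₁+C₂)/2⌋
R: ⌊(141+252)/2⌋ = 196
G: ⌊(16+33)/2⌋ = 24
B: ⌊(124+94)/2⌋ = 109
= RGB(196, 24, 109)


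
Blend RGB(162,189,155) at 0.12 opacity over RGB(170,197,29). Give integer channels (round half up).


C = α×F + (1-α)×B, with 1-α = 0.88
R: 0.12×162 + 0.88×170 = 19.44 + 149.60 = 169.04 → 169
G: 0.12×189 + 0.88×197 = 22.68 + 173.36 = 196.04 → 196
B: 0.12×155 + 0.88×29 = 18.60 + 25.52 = 44.12 → 44
= RGB(169, 196, 44)


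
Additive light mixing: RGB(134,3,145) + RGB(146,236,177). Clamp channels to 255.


Additive: each channel = min(255, C₁+C₂)
R: 134+146 = 280 → 255
G: 3+236 = 239 → 239
B: 145+177 = 322 → 255
= RGB(255, 239, 255)


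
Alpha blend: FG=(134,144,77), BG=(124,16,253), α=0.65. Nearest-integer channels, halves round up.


C = α×F + (1-α)×B, with 1-α = 0.35
R: 0.65×134 + 0.35×124 = 87.10 + 43.40 = 130.50 → 131
G: 0.65×144 + 0.35×16 = 93.60 + 5.60 = 99.20 → 99
B: 0.65×77 + 0.35×253 = 50.05 + 88.55 = 138.60 → 139
= RGB(131, 99, 139)


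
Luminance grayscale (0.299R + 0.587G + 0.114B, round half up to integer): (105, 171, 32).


Gray = 0.299×R + 0.587×G + 0.114×B
Gray = 0.299×105 + 0.587×171 + 0.114×32
Gray = 31.395 + 100.377 + 3.648
Gray = 135.420 → round half up → 135
Gray = 135


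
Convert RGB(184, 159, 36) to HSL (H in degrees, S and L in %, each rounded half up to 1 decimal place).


Normalize: R'=184/255≈0.7216, G'=159/255≈0.6235, B'=36/255≈0.1412
Max=184/255, Min=36/255, Δ=Max-Min=148/255
L = (Max+Min)/2 = (184+36)/510 = 220/510 = 0.43137… → L = 43.1%
L ≤ 0.5 → S = Δ/(Max+Min) = 148/(184+36) = 148/220 = 0.67272… → S = 67.3%
(the 1/255 factors cancel in S and H, so raw channel differences can be used)
Max is R' → H = 60 × (((G-B)/Δ) mod 6) = 60 × (((159-36)/148) mod 6)
  123/148 = 0.8310…
  H = 60 × 0.8310… = 49.864…° → H = 49.9°
= HSL(49.9°, 67.3%, 43.1%)


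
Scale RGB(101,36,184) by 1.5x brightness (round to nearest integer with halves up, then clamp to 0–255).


Multiply each channel by 1.5, round half up, clamp to [0, 255]
R: 101×1.5 = 151.5 → round → 152
G: 36×1.5 = 54
B: 184×1.5 = 276 → clamp → 255
= RGB(152, 54, 255)


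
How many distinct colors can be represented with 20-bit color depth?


Colors = 2^bits = 2^20
= 1,048,576 colors


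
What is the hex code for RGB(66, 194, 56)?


R = 66 → 42 (hex)
G = 194 → C2 (hex)
B = 56 → 38 (hex)
Hex = #42C238


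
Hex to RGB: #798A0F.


79 → 121 (R)
8A → 138 (G)
0F → 15 (B)
= RGB(121, 138, 15)


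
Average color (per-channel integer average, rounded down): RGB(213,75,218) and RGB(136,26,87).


Midpoint: each channel = ⌊(C₁+C₂)/2⌋
R: ⌊(213+136)/2⌋ = 174
G: ⌊(75+26)/2⌋ = 50
B: ⌊(218+87)/2⌋ = 152
= RGB(174, 50, 152)


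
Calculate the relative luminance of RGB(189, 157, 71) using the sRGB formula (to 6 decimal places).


Linearize each channel (sRGB transfer function): c = v/255; c_lin = c/12.92 if c ≤ 0.04045, else ((c+0.055)/1.055)^2.4
  R: 189/255 ≈ 0.741176 > 0.04045 → ((0.741176+0.055)/1.055)^2.4 ≈ 0.508881
  G: 157/255 ≈ 0.615686 > 0.04045 → ((0.615686+0.055)/1.055)^2.4 ≈ 0.337164
  B: 71/255 ≈ 0.278431 > 0.04045 → ((0.278431+0.055)/1.055)^2.4 ≈ 0.063010
R_lin = 0.508881, G_lin = 0.337164, B_lin = 0.063010
L = 0.2126×R + 0.7152×G + 0.0722×B
L = 0.2126×0.508881 + 0.7152×0.337164 + 0.0722×0.063010
L ≈ 0.353877


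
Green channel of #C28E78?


Color: #C28E78
R = C2 = 194
G = 8E = 142
B = 78 = 120
Green = 142


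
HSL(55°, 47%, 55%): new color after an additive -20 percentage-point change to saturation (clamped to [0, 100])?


Original S = 47%
Adjustment = -20 percentage points
New S = 47 + (-20) = 27
Clamp to [0, 100] → 27
= HSL(55°, 27%, 55%)


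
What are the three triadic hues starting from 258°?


Triadic: equally spaced at 120° intervals
H1 = 258°
H2 = (258 + 120) mod 360 = 18°
H3 = (258 + 240) mod 360 = 138°
Triadic = 258°, 18°, 138°


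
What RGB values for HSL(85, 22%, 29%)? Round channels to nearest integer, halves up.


H=85°, S=0.22, L=0.29
C = (1-|2L-1|)×S = (1-|-0.42|)×0.22 = 0.1276
H' = H/60 = 85/60 ≈ 1.4167; X = C×(1-|H' mod 2 - 1|) ≈ 0.0744
m = L - C/2 = 0.29 - 0.0638 = 0.2262
Sector ⌊H'⌋ = 1 → (R',G',B') = (≈0.0744, 0.1276, 0.0)
RGB = ((R'+m)×255, (G'+m)×255, (B'+m)×255) = (76.6615, 90.219, 57.681)
Round half up → RGB(77, 90, 58)


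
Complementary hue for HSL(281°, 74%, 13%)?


Complement = opposite side of color wheel = hue + 180°
H' = (281 + 180) mod 360 = 101°
S and L unchanged.
= HSL(101°, 74%, 13%)


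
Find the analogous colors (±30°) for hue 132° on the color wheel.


Base hue: 132°
Left analog: (132 - 30) mod 360 = 102°
Right analog: (132 + 30) mod 360 = 162°
Analogous hues = 102° and 162°


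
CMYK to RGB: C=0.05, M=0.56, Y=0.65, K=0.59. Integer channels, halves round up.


R = 255 × (1-C) × (1-K) = 255 × 0.95 × 0.41 = 99.3225 → 99
G = 255 × (1-M) × (1-K) = 255 × 0.44 × 0.41 = 46.002 → 46
B = 255 × (1-Y) × (1-K) = 255 × 0.35 × 0.41 = 36.5925 → 37
= RGB(99, 46, 37)


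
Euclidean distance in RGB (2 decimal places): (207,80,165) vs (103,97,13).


d = √[(R₁-R₂)² + (G₁-G₂)² + (B₁-B₂)²]
d = √[(207-103)² + (80-97)² + (165-13)²]
d = √[10816 + 289 + 23104]
d = √34209
d ≈ 184.96


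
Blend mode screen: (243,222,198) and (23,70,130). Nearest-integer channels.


Screen: C = 255 - (255-A)×(255-B)/255, rounded to nearest integer
R: 255 - (255-243)×(255-23)/255 = 255 - 2784/255 ≈ 255 - 10.918 = 244.082 → 244
G: 255 - (255-222)×(255-70)/255 = 255 - 6105/255 ≈ 255 - 23.941 = 231.059 → 231
B: 255 - (255-198)×(255-130)/255 = 255 - 7125/255 ≈ 255 - 27.941 = 227.059 → 227
= RGB(244, 231, 227)


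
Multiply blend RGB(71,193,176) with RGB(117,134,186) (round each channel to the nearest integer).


Multiply: C = A×B/255, rounded to nearest integer
R: 71×117/255 = 8307/255 ≈ 32.576 → 33
G: 193×134/255 = 25862/255 ≈ 101.420 → 101
B: 176×186/255 = 32736/255 ≈ 128.376 → 128
= RGB(33, 101, 128)


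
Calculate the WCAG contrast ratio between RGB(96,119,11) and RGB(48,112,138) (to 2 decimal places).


Linearize each sRGB channel c=v/255: c/12.92 if c ≤ 0.04045 else ((c+0.055)/1.055)^2.4
L = 0.2126×R_lin + 0.7152×G_lin + 0.0722×B_lin
Color 1 (96,119,11):
  R=96: 96/255≈0.3765 > 0.04045 → ((0.3765+0.055)/1.055)^2.4 ≈ 0.11697
  G=119: 119/255≈0.4667 > 0.04045 → ((0.4667+0.055)/1.055)^2.4 ≈ 0.18447
  B=11: 11/255≈0.0431 > 0.04045 → ((0.0431+0.055)/1.055)^2.4 ≈ 0.00335
  L1 = 0.2126×0.11697 + 0.7152×0.18447 + 0.0722×0.00335 ≈ 0.15705
Color 2 (48,112,138):
  R=48: 48/255≈0.1882 > 0.04045 → ((0.1882+0.055)/1.055)^2.4 ≈ 0.02956
  G=112: 112/255≈0.4392 > 0.04045 → ((0.4392+0.055)/1.055)^2.4 ≈ 0.16203
  B=138: 138/255≈0.5412 > 0.04045 → ((0.5412+0.055)/1.055)^2.4 ≈ 0.25415
  L2 = 0.2126×0.02956 + 0.7152×0.16203 + 0.0722×0.25415 ≈ 0.14052
Lighter = 0.15705, Darker = 0.14052
Ratio = (L_lighter + 0.05) / (L_darker + 0.05)
Ratio = (0.15705 + 0.05) / (0.14052 + 0.05) = 0.20705 / 0.19052 ≈ 1.0868
Ratio ≈ 1.09:1


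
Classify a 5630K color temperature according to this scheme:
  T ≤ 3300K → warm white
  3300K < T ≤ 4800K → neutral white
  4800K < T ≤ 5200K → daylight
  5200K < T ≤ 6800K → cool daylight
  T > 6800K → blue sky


Temperature: 5630K
5200K < 5630K ≤ 6800K → cool daylight
Classification: cool daylight


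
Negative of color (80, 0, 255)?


Invert: (255-R, 255-G, 255-B)
R: 255-80 = 175
G: 255-0 = 255
B: 255-255 = 0
= RGB(175, 255, 0)


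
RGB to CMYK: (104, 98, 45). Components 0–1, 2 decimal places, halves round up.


R'=104/255≈0.4078, G'=98/255≈0.3843, B'=45/255≈0.1765
K = 1 - max(R',G',B') = 1 - 104/255 = 151/255 = 0.59215… → 0.59
(1-R'-K)/(1-K) simplifies to (max-R)/max with max = 104:
C = (104-104)/104 = 0/104 = 0 → 0.00
M = (104-98)/104 = 6/104 = 0.05769… → 0.06
Y = (104-45)/104 = 59/104 = 0.56730… → 0.57
= CMYK(0.00, 0.06, 0.57, 0.59)


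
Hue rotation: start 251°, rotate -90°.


New hue = (H + rotation) mod 360
New hue = (251 -90) mod 360
= 161 mod 360
= 161°


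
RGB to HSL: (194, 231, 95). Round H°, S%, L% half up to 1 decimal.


Normalize: R'=194/255≈0.7608, G'=231/255≈0.9059, B'=95/255≈0.3725
Max=231/255, Min=95/255, Δ=Max-Min=136/255
L = (Max+Min)/2 = (231+95)/510 = 326/510 = 0.63921… → L = 63.9%
L > 0.5 → S = Δ/(2-Max-Min) = 136/(510-231-95) = 136/184 = 0.73913… → S = 73.9%
(the 1/255 factors cancel in S and H, so raw channel differences can be used)
Max is G' → H = 60 × ((B-R)/Δ + 2) = 60 × ((95-194)/136 + 2)
  -99/136 + 2 = -0.7279… + 2 = 1.2720…
  H = 60 × 1.2720… = 76.323…° → H = 76.3°
= HSL(76.3°, 73.9%, 63.9%)


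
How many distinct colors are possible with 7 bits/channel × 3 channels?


Total bits = 7 bits/channel × 3 channels = 21 bits
Distinct colors = 2^21
= 2,097,152 colors


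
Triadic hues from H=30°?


Triadic: equally spaced at 120° intervals
H1 = 30°
H2 = (30 + 120) mod 360 = 150°
H3 = (30 + 240) mod 360 = 270°
Triadic = 30°, 150°, 270°


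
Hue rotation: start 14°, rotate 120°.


New hue = (H + rotation) mod 360
New hue = (14 + 120) mod 360
= 134 mod 360
= 134°


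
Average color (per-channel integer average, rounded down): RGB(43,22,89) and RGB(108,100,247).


Midpoint: each channel = ⌊(C₁+C₂)/2⌋
R: ⌊(43+108)/2⌋ = 75
G: ⌊(22+100)/2⌋ = 61
B: ⌊(89+247)/2⌋ = 168
= RGB(75, 61, 168)


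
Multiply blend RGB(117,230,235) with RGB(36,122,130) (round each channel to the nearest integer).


Multiply: C = A×B/255, rounded to nearest integer
R: 117×36/255 = 4212/255 ≈ 16.518 → 17
G: 230×122/255 = 28060/255 ≈ 110.039 → 110
B: 235×130/255 = 30550/255 ≈ 119.804 → 120
= RGB(17, 110, 120)


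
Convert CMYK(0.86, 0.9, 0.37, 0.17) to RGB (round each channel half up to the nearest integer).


R = 255 × (1-C) × (1-K) = 255 × 0.14 × 0.83 = 29.631 → 30
G = 255 × (1-M) × (1-K) = 255 × 0.10 × 0.83 = 21.165 → 21
B = 255 × (1-Y) × (1-K) = 255 × 0.63 × 0.83 = 133.3395 → 133
= RGB(30, 21, 133)


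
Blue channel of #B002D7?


Color: #B002D7
R = B0 = 176
G = 02 = 2
B = D7 = 215
Blue = 215


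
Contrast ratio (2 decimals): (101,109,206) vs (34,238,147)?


Linearize each sRGB channel c=v/255: c/12.92 if c ≤ 0.04045 else ((c+0.055)/1.055)^2.4
L = 0.2126×R_lin + 0.7152×G_lin + 0.0722×B_lin
Color 1 (101,109,206):
  R=101: 101/255≈0.3961 > 0.04045 → ((0.3961+0.055)/1.055)^2.4 ≈ 0.13014
  G=109: 109/255≈0.4275 > 0.04045 → ((0.4275+0.055)/1.055)^2.4 ≈ 0.15293
  B=206: 206/255≈0.8078 > 0.04045 → ((0.8078+0.055)/1.055)^2.4 ≈ 0.61721
  L1 = 0.2126×0.13014 + 0.7152×0.15293 + 0.0722×0.61721 ≈ 0.18160
Color 2 (34,238,147):
  R=34: 34/255≈0.1333 > 0.04045 → ((0.1333+0.055)/1.055)^2.4 ≈ 0.01600
  G=238: 238/255≈0.9333 > 0.04045 → ((0.9333+0.055)/1.055)^2.4 ≈ 0.85499
  B=147: 147/255≈0.5765 > 0.04045 → ((0.5765+0.055)/1.055)^2.4 ≈ 0.29177
  L2 = 0.2126×0.01600 + 0.7152×0.85499 + 0.0722×0.29177 ≈ 0.63596
Lighter = 0.63596, Darker = 0.18160
Ratio = (L_lighter + 0.05) / (L_darker + 0.05)
Ratio = (0.63596 + 0.05) / (0.18160 + 0.05) = 0.68596 / 0.23160 ≈ 2.9618
Ratio ≈ 2.96:1


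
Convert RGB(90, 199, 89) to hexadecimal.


R = 90 → 5A (hex)
G = 199 → C7 (hex)
B = 89 → 59 (hex)
Hex = #5AC759


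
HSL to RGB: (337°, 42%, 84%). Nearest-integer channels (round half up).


H=337°, S=0.42, L=0.84
C = (1-|2L-1|)×S = (1-|0.68|)×0.42 = 0.1344
H' = H/60 = 337/60 ≈ 5.6167; X = C×(1-|H' mod 2 - 1|) = 0.05152
m = L - C/2 = 0.84 - 0.0672 = 0.7728
Sector ⌊H'⌋ = 5 → (R',G',B') = (0.1344, 0.0, 0.05152)
RGB = ((R'+m)×255, (G'+m)×255, (B'+m)×255) = (231.336, 197.064, 210.2016)
Round half up → RGB(231, 197, 210)


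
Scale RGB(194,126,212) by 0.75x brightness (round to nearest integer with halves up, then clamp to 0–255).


Multiply each channel by 0.75, round half up, clamp to [0, 255]
R: 194×0.75 = 145.5 → round → 146
G: 126×0.75 = 94.5 → round → 95
B: 212×0.75 = 159
= RGB(146, 95, 159)


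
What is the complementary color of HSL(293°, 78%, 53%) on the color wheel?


Complement = opposite side of color wheel = hue + 180°
H' = (293 + 180) mod 360 = 113°
S and L unchanged.
= HSL(113°, 78%, 53%)


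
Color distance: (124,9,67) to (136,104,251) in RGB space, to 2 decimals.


d = √[(R₁-R₂)² + (G₁-G₂)² + (B₁-B₂)²]
d = √[(124-136)² + (9-104)² + (67-251)²]
d = √[144 + 9025 + 33856]
d = √43025
d ≈ 207.42


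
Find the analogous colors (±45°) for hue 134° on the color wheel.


Base hue: 134°
Left analog: (134 - 45) mod 360 = 89°
Right analog: (134 + 45) mod 360 = 179°
Analogous hues = 89° and 179°


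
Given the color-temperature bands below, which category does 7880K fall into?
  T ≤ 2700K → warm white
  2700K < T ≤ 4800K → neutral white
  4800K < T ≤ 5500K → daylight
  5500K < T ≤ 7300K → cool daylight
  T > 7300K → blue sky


Temperature: 7880K
7880K > 7300K → blue sky
Classification: blue sky


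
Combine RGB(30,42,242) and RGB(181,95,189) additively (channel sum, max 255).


Additive: each channel = min(255, C₁+C₂)
R: 30+181 = 211 → 211
G: 42+95 = 137 → 137
B: 242+189 = 431 → 255
= RGB(211, 137, 255)


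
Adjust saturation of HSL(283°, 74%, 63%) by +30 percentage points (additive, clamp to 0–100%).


Original S = 74%
Adjustment = +30 percentage points
New S = 74 + (30) = 104
Clamp to [0, 100] → 100
= HSL(283°, 100%, 63%)


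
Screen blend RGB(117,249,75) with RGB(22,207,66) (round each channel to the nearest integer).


Screen: C = 255 - (255-A)×(255-B)/255, rounded to nearest integer
R: 255 - (255-117)×(255-22)/255 = 255 - 32154/255 ≈ 255 - 126.094 = 128.906 → 129
G: 255 - (255-249)×(255-207)/255 = 255 - 288/255 ≈ 255 - 1.129 = 253.871 → 254
B: 255 - (255-75)×(255-66)/255 = 255 - 34020/255 ≈ 255 - 133.412 = 121.588 → 122
= RGB(129, 254, 122)


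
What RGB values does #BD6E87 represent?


BD → 189 (R)
6E → 110 (G)
87 → 135 (B)
= RGB(189, 110, 135)


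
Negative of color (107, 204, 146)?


Invert: (255-R, 255-G, 255-B)
R: 255-107 = 148
G: 255-204 = 51
B: 255-146 = 109
= RGB(148, 51, 109)


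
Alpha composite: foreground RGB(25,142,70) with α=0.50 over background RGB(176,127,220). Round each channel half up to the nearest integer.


C = α×F + (1-α)×B, with 1-α = 0.50
R: 0.50×25 + 0.50×176 = 12.50 + 88.00 = 100.50 → 101
G: 0.50×142 + 0.50×127 = 71.00 + 63.50 = 134.50 → 135
B: 0.50×70 + 0.50×220 = 35.00 + 110.00 = 145.00 → 145
= RGB(101, 135, 145)


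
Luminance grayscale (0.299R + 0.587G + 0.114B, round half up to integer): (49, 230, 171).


Gray = 0.299×R + 0.587×G + 0.114×B
Gray = 0.299×49 + 0.587×230 + 0.114×171
Gray = 14.651 + 135.010 + 19.494
Gray = 169.155 → round half up → 169
Gray = 169


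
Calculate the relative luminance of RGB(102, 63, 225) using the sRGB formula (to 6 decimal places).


Linearize each channel (sRGB transfer function): c = v/255; c_lin = c/12.92 if c ≤ 0.04045, else ((c+0.055)/1.055)^2.4
  R: 102/255 ≈ 0.400000 > 0.04045 → ((0.400000+0.055)/1.055)^2.4 ≈ 0.132868
  G: 63/255 ≈ 0.247059 > 0.04045 → ((0.247059+0.055)/1.055)^2.4 ≈ 0.049707
  B: 225/255 ≈ 0.882353 > 0.04045 → ((0.882353+0.055)/1.055)^2.4 ≈ 0.752942
R_lin = 0.132868, G_lin = 0.049707, B_lin = 0.752942
L = 0.2126×R + 0.7152×G + 0.0722×B
L = 0.2126×0.132868 + 0.7152×0.049707 + 0.0722×0.752942
L ≈ 0.118160


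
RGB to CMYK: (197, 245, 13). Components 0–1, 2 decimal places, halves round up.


R'=197/255≈0.7725, G'=245/255≈0.9608, B'=13/255≈0.0510
K = 1 - max(R',G',B') = 1 - 245/255 = 10/255 = 0.03921… → 0.04
(1-R'-K)/(1-K) simplifies to (max-R)/max with max = 245:
C = (245-197)/245 = 48/245 = 0.19591… → 0.20
M = (245-245)/245 = 0/245 = 0 → 0.00
Y = (245-13)/245 = 232/245 = 0.94693… → 0.95
= CMYK(0.20, 0.00, 0.95, 0.04)


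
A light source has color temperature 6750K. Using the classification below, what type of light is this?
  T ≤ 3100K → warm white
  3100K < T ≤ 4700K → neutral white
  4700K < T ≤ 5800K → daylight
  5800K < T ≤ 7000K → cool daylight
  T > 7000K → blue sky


Temperature: 6750K
5800K < 6750K ≤ 7000K → cool daylight
Classification: cool daylight


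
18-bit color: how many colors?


Colors = 2^bits = 2^18
= 262,144 colors


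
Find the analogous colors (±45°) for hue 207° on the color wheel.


Base hue: 207°
Left analog: (207 - 45) mod 360 = 162°
Right analog: (207 + 45) mod 360 = 252°
Analogous hues = 162° and 252°


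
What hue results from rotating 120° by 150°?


New hue = (H + rotation) mod 360
New hue = (120 + 150) mod 360
= 270 mod 360
= 270°
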